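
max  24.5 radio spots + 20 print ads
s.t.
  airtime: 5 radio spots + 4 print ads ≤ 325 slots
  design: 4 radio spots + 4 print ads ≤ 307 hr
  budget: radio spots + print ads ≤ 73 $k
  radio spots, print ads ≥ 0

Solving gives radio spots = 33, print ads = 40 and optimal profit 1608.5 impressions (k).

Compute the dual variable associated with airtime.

Check each constraint at x*: airtime 325/325 (tight); design 292/307 (slack 15); budget 73/73 (tight).
Since design is not tight, its dual is 0.
The binding rows give the dual system: 5·y_airtime + 1·y_budget = 24.5 and 4·y_airtime + 1·y_budget = 20.
Solving: y_airtime = 4.5, y_budget = 2.
Shadow price of airtime = 4.5.

4.5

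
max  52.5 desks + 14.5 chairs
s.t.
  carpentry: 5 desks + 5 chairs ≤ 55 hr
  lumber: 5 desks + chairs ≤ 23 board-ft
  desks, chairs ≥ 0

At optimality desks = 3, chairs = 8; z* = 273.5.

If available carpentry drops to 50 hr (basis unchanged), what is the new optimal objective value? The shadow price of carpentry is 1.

Δb = -5, so new z* = 273.5 + (1)·(-5) = 273.5 − 5 = 268.5.

268.5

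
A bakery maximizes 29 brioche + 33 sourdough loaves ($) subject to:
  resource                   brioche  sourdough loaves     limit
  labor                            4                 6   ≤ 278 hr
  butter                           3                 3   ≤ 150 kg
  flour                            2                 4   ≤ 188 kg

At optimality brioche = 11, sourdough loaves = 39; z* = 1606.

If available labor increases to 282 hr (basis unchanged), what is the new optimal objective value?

1614

At the optimum: labor uses 278 of 278 (binding); butter uses 150 of 150 (binding); flour uses 178 of 188 (slack = 10).
Slack constraints have shadow price 0 (complementary slackness).
Dual feasibility on the basic columns requires 4·y_labor + 3·y_butter = 29, 6·y_labor + 3·y_butter = 33.
→ y_labor = 2 and y_butter = 7.
Δz = y_labor·Δb = 2 × (4) = 8, so new z* = 1606 + 8 = 1614.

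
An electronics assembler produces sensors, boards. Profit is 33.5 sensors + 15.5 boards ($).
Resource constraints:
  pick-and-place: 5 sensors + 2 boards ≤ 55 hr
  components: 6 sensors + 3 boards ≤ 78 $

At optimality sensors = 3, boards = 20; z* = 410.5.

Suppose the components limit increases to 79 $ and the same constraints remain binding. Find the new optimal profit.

Both pick-and-place and components are binding at x*.
From A_Bᵀ y = c: 5·y_pick-and-place + 6·y_components = 33.5; 2·y_pick-and-place + 3·y_components = 15.5.
This yields shadow prices y_pick-and-place = 2.5, y_components = 3.5.
Δz = y_components·Δb = 3.5 × (1) = 3.5, so new z* = 410.5 + 3.5 = 414.

414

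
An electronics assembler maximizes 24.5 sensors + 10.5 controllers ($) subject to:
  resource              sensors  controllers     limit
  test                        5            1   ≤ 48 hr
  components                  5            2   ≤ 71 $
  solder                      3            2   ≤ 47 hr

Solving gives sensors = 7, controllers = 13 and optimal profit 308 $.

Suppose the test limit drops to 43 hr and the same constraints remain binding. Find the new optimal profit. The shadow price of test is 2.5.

Δb = -5, so new z* = 308 + (2.5)·(-5) = 308 − 12.5 = 295.5.

295.5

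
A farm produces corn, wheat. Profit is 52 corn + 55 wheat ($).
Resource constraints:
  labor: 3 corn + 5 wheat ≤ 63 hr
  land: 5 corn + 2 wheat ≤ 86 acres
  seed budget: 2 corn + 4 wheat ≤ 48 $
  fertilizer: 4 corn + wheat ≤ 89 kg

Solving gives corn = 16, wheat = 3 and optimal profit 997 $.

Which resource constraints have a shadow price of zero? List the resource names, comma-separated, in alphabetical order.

labor: 63/63 (binding)
land: 86/86 (binding)
seed budget: 44/48 (slack 4)
fertilizer: 67/89 (slack 22)
By complementary slackness, a constraint with positive slack has shadow price 0 → fertilizer, seed budget.

fertilizer, seed budget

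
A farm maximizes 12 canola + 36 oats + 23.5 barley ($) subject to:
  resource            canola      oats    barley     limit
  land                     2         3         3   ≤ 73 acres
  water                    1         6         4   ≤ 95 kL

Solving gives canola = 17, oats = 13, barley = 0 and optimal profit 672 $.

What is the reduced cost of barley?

At the optimum: land uses 73 of 73 (binding); water uses 95 of 95 (binding).
From A_Bᵀ y = c: 2·y_land + 1·y_water = 12; 3·y_land + 6·y_water = 36.
This yields shadow prices y_land = 4, y_water = 4.
Reduced cost of barley: c₃ − yᵀa₃ = 23.5 − (4·3 + 4·4) = 23.5 − 28 = -4.5.

-4.5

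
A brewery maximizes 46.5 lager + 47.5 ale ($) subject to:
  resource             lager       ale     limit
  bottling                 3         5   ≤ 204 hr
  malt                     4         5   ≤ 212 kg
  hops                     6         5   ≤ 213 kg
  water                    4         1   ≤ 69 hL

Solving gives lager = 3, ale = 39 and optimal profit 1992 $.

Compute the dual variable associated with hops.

6

At the optimum: bottling uses 204 of 204 (binding); malt uses 207 of 212 (slack = 5); hops uses 213 of 213 (binding); water uses 51 of 69 (slack = 18).
Since malt, water are not tight, their duals are 0.
Dual feasibility on the basic columns requires 3·y_bottling + 6·y_hops = 46.5, 5·y_bottling + 5·y_hops = 47.5.
Solving: y_bottling = 3.5, y_hops = 6.
Shadow price of hops = 6.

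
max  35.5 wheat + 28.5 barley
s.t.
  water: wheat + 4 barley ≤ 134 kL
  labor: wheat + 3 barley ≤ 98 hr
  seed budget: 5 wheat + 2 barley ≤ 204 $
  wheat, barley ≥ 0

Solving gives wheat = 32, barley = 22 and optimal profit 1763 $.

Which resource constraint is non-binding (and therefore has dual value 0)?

water

water: 120/134 (slack 14)
labor: 98/98 (binding)
seed budget: 204/204 (binding)
By complementary slackness, a constraint with positive slack has shadow price 0 → water.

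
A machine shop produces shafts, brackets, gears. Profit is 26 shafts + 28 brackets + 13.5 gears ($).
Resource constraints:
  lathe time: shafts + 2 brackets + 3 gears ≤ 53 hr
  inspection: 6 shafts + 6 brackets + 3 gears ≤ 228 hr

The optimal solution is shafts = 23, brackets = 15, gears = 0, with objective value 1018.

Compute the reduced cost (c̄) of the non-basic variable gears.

Check each constraint at x*: lathe time 53/53 (tight); inspection 228/228 (tight).
The binding rows give the dual system: 1·y_lathe time + 6·y_inspection = 26 and 2·y_lathe time + 6·y_inspection = 28.
Solving: y_lathe time = 2, y_inspection = 4.
Reduced cost of gears: c₃ − yᵀa₃ = 13.5 − (2·3 + 4·3) = 13.5 − 18 = -4.5.

-4.5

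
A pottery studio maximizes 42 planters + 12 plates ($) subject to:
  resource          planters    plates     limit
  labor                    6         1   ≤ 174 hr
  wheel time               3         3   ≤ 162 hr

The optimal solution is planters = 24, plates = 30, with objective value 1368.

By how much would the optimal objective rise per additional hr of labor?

6

Both labor and wheel time are binding at x*.
From A_Bᵀ y = c: 6·y_labor + 3·y_wheel time = 42; 1·y_labor + 3·y_wheel time = 12.
This yields shadow prices y_labor = 6, y_wheel time = 2.
Shadow price of labor = 6.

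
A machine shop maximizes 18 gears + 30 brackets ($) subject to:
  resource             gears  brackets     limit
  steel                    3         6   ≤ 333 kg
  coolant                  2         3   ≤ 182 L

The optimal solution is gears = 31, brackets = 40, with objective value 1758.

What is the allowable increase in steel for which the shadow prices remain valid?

31

Binding constraints: steel, coolant. The basis is B = [[3,6],[2,3]] with det -3.
Per unit increase in steel, x* moves by d = (-1, 0.6667).
The basis stays optimal until gears reaches 0; allowable increase = 31 kg.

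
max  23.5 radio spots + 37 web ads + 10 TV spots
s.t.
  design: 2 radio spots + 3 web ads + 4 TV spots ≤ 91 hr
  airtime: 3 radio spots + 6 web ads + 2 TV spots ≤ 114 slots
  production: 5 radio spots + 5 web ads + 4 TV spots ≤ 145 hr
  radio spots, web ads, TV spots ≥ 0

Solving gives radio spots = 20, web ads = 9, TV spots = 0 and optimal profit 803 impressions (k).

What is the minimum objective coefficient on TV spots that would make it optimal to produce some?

17

Binding: airtime and production. Non-binding: design (24 unused).
Slack constraints have shadow price 0 (complementary slackness).
The binding rows give the dual system: 3·y_airtime + 5·y_production = 23.5 and 6·y_airtime + 5·y_production = 37.
Solving: y_airtime = 4.5, y_production = 2.
TV spots enters the basis when its profit ≥ yᵀa₃ = 4.5·2 + 2·4 = 17.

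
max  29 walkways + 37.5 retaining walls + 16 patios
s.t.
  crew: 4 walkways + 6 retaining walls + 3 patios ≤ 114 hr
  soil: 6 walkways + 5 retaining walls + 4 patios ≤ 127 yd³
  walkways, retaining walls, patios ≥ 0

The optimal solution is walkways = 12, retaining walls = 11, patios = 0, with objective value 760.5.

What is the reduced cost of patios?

-5

Both crew and soil are binding at x*.
From A_Bᵀ y = c: 4·y_crew + 6·y_soil = 29; 6·y_crew + 5·y_soil = 37.5.
→ y_crew = 5 and y_soil = 1.5.
Reduced cost of patios: c₃ − yᵀa₃ = 16 − (5·3 + 1.5·4) = 16 − 21 = -5.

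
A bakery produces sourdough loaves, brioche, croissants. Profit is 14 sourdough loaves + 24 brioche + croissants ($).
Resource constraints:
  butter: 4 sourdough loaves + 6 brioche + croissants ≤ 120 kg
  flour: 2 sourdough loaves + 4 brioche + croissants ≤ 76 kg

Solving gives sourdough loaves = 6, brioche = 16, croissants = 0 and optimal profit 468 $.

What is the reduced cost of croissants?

Check each constraint at x*: butter 120/120 (tight); flour 76/76 (tight).
Dual feasibility on the basic columns requires 4·y_butter + 2·y_flour = 14, 6·y_butter + 4·y_flour = 24.
Solving: y_butter = 2, y_flour = 3.
Reduced cost of croissants: c₃ − yᵀa₃ = 1 − (2·1 + 3·1) = 1 − 5 = -4.

-4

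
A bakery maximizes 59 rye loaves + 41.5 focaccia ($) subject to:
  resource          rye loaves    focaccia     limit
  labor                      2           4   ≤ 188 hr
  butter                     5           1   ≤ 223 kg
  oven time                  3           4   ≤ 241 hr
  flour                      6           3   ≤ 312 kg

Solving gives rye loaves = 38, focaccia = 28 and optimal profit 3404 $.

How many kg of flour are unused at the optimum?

0

flour used = 6·38 + 3·28 = 312; slack = 312 − 312 = 0.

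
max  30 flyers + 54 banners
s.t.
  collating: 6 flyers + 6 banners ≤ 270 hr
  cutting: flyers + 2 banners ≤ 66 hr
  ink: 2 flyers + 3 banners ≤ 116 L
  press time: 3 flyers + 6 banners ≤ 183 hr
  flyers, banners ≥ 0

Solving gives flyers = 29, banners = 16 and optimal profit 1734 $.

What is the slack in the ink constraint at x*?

ink used = 2·29 + 3·16 = 106; slack = 116 − 106 = 10.

10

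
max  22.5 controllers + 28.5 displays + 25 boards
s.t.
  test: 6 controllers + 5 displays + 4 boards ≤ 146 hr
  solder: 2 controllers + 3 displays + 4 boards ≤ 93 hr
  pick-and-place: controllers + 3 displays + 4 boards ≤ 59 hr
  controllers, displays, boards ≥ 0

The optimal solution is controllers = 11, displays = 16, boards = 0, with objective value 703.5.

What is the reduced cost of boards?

-5

Binding: test and pick-and-place. Non-binding: solder (23 unused).
Since solder is not tight, its dual is 0.
The binding rows give the dual system: 6·y_test + 1·y_pick-and-place = 22.5 and 5·y_test + 3·y_pick-and-place = 28.5.
Solving: y_test = 3, y_pick-and-place = 4.5.
Reduced cost of boards: c₃ − yᵀa₃ = 25 − (3·4 + 4.5·4) = 25 − 30 = -5.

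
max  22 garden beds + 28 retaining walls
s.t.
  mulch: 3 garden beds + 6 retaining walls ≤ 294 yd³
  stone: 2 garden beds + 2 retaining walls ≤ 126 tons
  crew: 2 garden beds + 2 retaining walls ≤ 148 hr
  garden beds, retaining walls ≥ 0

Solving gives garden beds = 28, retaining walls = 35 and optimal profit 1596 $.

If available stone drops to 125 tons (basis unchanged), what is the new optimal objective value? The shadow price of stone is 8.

1588

Δb = -1, so new z* = 1596 + (8)·(-1) = 1596 − 8 = 1588.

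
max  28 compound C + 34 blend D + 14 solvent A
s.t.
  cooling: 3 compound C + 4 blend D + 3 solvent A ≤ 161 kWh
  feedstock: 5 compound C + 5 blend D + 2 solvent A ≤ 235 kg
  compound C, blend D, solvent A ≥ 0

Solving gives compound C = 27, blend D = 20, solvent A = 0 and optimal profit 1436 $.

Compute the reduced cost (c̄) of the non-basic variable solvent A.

-8

At the optimum: cooling uses 161 of 161 (binding); feedstock uses 235 of 235 (binding).
The binding rows give the dual system: 3·y_cooling + 5·y_feedstock = 28 and 4·y_cooling + 5·y_feedstock = 34.
Solving: y_cooling = 6, y_feedstock = 2.
Reduced cost of solvent A: c₃ − yᵀa₃ = 14 − (6·3 + 2·2) = 14 − 22 = -8.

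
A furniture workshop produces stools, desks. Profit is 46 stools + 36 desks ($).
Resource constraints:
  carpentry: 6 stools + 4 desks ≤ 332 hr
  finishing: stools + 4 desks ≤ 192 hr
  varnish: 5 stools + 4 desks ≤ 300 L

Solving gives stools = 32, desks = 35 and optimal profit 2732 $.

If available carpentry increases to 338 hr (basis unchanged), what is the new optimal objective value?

2738

Binding: carpentry and varnish. Non-binding: finishing (20 unused).
Since finishing is not tight, its dual is 0.
From A_Bᵀ y = c: 6·y_carpentry + 5·y_varnish = 46; 4·y_carpentry + 4·y_varnish = 36.
This yields shadow prices y_carpentry = 1, y_varnish = 8.
Δz = y_carpentry·Δb = 1 × (6) = 6, so new z* = 2732 + 6 = 2738.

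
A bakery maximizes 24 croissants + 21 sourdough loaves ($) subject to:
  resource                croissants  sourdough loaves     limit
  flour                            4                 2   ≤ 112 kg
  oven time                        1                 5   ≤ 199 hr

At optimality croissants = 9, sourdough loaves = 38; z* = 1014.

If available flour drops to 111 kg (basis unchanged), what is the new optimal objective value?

1008.5

Both flour and oven time are binding at x*.
The binding rows give the dual system: 4·y_flour + 1·y_oven time = 24 and 2·y_flour + 5·y_oven time = 21.
This yields shadow prices y_flour = 5.5, y_oven time = 2.
Δz = y_flour·Δb = 5.5 × (-1) = -5.5, so new z* = 1014 − 5.5 = 1008.5.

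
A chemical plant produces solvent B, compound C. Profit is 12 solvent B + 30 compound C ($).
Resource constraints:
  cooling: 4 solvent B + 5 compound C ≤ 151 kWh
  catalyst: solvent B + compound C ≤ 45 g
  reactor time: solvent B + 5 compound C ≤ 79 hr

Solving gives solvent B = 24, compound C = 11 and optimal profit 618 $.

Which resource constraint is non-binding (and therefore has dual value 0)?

cooling: 151/151 (binding)
catalyst: 35/45 (slack 10)
reactor time: 79/79 (binding)
By complementary slackness, a constraint with positive slack has shadow price 0 → catalyst.

catalyst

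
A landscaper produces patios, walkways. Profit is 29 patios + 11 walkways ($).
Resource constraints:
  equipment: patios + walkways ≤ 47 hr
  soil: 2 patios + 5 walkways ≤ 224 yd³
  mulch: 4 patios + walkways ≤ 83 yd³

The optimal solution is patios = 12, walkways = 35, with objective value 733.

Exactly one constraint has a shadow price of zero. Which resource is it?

soil

equipment: 47/47 (binding)
soil: 199/224 (slack 25)
mulch: 83/83 (binding)
By complementary slackness, a constraint with positive slack has shadow price 0 → soil.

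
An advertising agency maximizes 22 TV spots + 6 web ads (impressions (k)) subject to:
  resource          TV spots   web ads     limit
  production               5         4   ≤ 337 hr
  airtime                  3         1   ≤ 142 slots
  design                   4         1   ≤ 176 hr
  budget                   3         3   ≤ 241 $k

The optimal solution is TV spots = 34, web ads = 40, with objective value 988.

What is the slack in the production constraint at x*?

7

production used = 5·34 + 4·40 = 330; slack = 337 − 330 = 7.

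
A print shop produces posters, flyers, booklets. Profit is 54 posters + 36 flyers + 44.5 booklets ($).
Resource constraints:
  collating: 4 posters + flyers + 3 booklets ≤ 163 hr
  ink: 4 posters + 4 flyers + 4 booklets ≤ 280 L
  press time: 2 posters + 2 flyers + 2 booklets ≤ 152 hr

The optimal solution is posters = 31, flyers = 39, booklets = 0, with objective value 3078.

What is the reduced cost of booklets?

-3.5

At the optimum: collating uses 163 of 163 (binding); ink uses 280 of 280 (binding); press time uses 140 of 152 (slack = 12).
Since press time is not tight, its dual is 0.
The binding rows give the dual system: 4·y_collating + 4·y_ink = 54 and 1·y_collating + 4·y_ink = 36.
This yields shadow prices y_collating = 6, y_ink = 7.5.
Reduced cost of booklets: c₃ − yᵀa₃ = 44.5 − (6·3 + 7.5·4) = 44.5 − 48 = -3.5.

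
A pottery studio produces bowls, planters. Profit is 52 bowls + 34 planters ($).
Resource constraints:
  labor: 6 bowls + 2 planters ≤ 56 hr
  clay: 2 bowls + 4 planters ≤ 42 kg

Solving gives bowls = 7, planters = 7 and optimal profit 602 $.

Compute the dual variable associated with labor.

7

At the optimum: labor uses 56 of 56 (binding); clay uses 42 of 42 (binding).
From A_Bᵀ y = c: 6·y_labor + 2·y_clay = 52; 2·y_labor + 4·y_clay = 34.
Solving: y_labor = 7, y_clay = 5.
Shadow price of labor = 7.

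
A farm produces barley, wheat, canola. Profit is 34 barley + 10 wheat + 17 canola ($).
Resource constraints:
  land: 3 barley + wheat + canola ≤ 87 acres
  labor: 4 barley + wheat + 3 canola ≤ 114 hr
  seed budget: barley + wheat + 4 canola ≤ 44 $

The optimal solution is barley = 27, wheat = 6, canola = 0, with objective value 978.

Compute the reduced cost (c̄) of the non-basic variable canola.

-1

At the optimum: land uses 87 of 87 (binding); labor uses 114 of 114 (binding); seed budget uses 33 of 44 (slack = 11).
Slack constraints have shadow price 0 (complementary slackness).
Dual feasibility on the basic columns requires 3·y_land + 4·y_labor = 34, 1·y_land + 1·y_labor = 10.
This yields shadow prices y_land = 6, y_labor = 4.
Reduced cost of canola: c₃ − yᵀa₃ = 17 − (6·1 + 4·3) = 17 − 18 = -1.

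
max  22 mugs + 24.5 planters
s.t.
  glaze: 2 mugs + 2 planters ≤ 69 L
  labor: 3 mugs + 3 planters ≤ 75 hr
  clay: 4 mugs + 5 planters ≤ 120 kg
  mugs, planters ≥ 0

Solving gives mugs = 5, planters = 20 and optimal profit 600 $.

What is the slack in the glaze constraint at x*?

19

glaze used = 2·5 + 2·20 = 50; slack = 69 − 50 = 19.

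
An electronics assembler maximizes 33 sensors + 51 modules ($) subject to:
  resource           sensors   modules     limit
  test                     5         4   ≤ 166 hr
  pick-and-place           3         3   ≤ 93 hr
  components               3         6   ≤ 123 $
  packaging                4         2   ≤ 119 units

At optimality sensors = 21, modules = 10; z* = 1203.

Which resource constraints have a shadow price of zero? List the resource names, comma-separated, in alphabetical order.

test: 145/166 (slack 21)
pick-and-place: 93/93 (binding)
components: 123/123 (binding)
packaging: 104/119 (slack 15)
By complementary slackness, a constraint with positive slack has shadow price 0 → packaging, test.

packaging, test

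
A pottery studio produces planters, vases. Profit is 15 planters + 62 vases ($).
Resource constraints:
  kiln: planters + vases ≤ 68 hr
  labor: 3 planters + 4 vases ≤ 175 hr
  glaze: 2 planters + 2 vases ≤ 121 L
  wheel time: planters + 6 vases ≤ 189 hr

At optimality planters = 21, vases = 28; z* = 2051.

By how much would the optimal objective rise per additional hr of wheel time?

Check each constraint at x*: kiln 49/68 (slack 19); labor 175/175 (tight); glaze 98/121 (slack 23); wheel time 189/189 (tight).
Since kiln, glaze are not tight, their duals are 0.
The binding rows give the dual system: 3·y_labor + 1·y_wheel time = 15 and 4·y_labor + 6·y_wheel time = 62.
This yields shadow prices y_labor = 2, y_wheel time = 9.
Shadow price of wheel time = 9.

9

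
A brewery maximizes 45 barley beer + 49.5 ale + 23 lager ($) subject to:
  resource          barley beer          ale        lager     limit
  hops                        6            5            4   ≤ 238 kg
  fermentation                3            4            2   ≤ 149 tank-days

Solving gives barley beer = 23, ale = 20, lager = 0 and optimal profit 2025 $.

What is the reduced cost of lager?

At the optimum: hops uses 238 of 238 (binding); fermentation uses 149 of 149 (binding).
The binding rows give the dual system: 6·y_hops + 3·y_fermentation = 45 and 5·y_hops + 4·y_fermentation = 49.5.
→ y_hops = 3.5 and y_fermentation = 8.
Reduced cost of lager: c₃ − yᵀa₃ = 23 − (3.5·4 + 8·2) = 23 − 30 = -7.

-7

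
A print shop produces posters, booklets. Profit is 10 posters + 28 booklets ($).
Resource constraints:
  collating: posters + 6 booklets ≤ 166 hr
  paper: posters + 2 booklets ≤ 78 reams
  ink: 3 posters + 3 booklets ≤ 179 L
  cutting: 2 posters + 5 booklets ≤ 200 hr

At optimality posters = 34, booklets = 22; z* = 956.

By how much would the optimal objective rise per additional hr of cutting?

Binding: collating and paper. Non-binding: ink (11 unused), cutting (22 unused).
By complementary slackness, y = 0 for the non-binding constraints.
Dual feasibility on the basic columns requires 1·y_collating + 1·y_paper = 10, 6·y_collating + 2·y_paper = 28.
Solving: y_collating = 2, y_paper = 8.
Shadow price of cutting = 0.

0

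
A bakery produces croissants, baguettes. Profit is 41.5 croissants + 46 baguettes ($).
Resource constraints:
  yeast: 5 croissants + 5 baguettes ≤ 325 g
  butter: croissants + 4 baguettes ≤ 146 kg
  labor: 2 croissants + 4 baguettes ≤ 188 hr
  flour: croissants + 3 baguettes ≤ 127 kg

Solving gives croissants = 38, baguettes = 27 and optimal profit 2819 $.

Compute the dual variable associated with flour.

0

Check each constraint at x*: yeast 325/325 (tight); butter 146/146 (tight); labor 184/188 (slack 4); flour 119/127 (slack 8).
Slack constraints have shadow price 0 (complementary slackness).
From A_Bᵀ y = c: 5·y_yeast + 1·y_butter = 41.5; 5·y_yeast + 4·y_butter = 46.
This yields shadow prices y_yeast = 8, y_butter = 1.5.
Shadow price of flour = 0.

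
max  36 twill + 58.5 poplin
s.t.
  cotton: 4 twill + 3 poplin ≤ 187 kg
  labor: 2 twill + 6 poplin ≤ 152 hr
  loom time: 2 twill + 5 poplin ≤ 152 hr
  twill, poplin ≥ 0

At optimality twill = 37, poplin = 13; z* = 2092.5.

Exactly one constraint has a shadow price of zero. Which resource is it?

cotton: 187/187 (binding)
labor: 152/152 (binding)
loom time: 139/152 (slack 13)
By complementary slackness, a constraint with positive slack has shadow price 0 → loom time.

loom time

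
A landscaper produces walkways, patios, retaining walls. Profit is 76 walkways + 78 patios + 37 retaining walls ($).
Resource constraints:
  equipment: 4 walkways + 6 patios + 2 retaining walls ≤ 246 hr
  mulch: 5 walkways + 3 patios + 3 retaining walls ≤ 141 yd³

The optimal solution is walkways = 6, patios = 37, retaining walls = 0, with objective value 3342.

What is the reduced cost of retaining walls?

-5

Check each constraint at x*: equipment 246/246 (tight); mulch 141/141 (tight).
Dual feasibility on the basic columns requires 4·y_equipment + 5·y_mulch = 76, 6·y_equipment + 3·y_mulch = 78.
This yields shadow prices y_equipment = 9, y_mulch = 8.
Reduced cost of retaining walls: c₃ − yᵀa₃ = 37 − (9·2 + 8·3) = 37 − 42 = -5.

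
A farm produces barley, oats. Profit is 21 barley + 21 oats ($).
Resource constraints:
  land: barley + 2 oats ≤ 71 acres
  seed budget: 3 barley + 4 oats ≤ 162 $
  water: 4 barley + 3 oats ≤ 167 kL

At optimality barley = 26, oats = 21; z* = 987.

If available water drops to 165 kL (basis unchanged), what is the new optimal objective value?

981

At the optimum: land uses 68 of 71 (slack = 3); seed budget uses 162 of 162 (binding); water uses 167 of 167 (binding).
Since land is not tight, its dual is 0.
Dual feasibility on the basic columns requires 3·y_seed budget + 4·y_water = 21, 4·y_seed budget + 3·y_water = 21.
→ y_seed budget = 3 and y_water = 3.
Δz = y_water·Δb = 3 × (-2) = -6, so new z* = 987 − 6 = 981.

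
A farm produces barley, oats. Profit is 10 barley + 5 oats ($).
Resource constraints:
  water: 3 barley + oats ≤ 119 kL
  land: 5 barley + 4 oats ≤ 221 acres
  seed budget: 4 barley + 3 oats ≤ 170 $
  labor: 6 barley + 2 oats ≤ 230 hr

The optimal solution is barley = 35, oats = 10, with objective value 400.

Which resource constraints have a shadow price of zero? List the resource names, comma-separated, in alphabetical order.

water: 115/119 (slack 4)
land: 215/221 (slack 6)
seed budget: 170/170 (binding)
labor: 230/230 (binding)
By complementary slackness, a constraint with positive slack has shadow price 0 → land, water.

land, water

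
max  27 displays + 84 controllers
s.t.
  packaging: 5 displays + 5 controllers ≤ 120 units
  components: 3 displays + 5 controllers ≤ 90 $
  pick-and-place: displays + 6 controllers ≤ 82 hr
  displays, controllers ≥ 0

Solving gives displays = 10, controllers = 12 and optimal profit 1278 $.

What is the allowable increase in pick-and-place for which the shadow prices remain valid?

26

Binding constraints: components, pick-and-place. The basis is B = [[3,5],[1,6]] with det 13.
Per unit increase in pick-and-place, x* moves by d = (-0.3846, 0.2308).
The basis stays optimal until displays reaches 0; allowable increase = 26 hr.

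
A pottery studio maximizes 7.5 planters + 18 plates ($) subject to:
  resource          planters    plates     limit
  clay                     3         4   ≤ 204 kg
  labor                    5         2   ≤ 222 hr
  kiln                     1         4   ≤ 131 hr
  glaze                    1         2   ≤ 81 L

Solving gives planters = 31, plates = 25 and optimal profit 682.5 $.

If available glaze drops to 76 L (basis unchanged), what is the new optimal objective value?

At the optimum: clay uses 193 of 204 (slack = 11); labor uses 205 of 222 (slack = 17); kiln uses 131 of 131 (binding); glaze uses 81 of 81 (binding).
By complementary slackness, y = 0 for the non-binding constraints.
Dual feasibility on the basic columns requires 1·y_kiln + 1·y_glaze = 7.5, 4·y_kiln + 2·y_glaze = 18.
→ y_kiln = 1.5 and y_glaze = 6.
Δz = y_glaze·Δb = 6 × (-5) = -30, so new z* = 682.5 − 30 = 652.5.

652.5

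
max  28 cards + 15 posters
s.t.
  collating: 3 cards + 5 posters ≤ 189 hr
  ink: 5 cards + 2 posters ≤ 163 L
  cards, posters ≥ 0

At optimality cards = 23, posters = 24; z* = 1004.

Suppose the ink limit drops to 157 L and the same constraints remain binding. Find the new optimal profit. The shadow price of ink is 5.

974

Δb = -6, so new z* = 1004 + (5)·(-6) = 1004 − 30 = 974.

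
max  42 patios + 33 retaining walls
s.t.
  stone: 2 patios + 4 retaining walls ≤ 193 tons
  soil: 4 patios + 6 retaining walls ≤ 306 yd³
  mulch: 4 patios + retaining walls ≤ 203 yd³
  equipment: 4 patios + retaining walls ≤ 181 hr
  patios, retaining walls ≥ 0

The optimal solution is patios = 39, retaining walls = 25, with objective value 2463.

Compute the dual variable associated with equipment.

At the optimum: stone uses 178 of 193 (slack = 15); soil uses 306 of 306 (binding); mulch uses 181 of 203 (slack = 22); equipment uses 181 of 181 (binding).
Since stone, mulch are not tight, their duals are 0.
The binding rows give the dual system: 4·y_soil + 4·y_equipment = 42 and 6·y_soil + 1·y_equipment = 33.
This yields shadow prices y_soil = 4.5, y_equipment = 6.
Shadow price of equipment = 6.

6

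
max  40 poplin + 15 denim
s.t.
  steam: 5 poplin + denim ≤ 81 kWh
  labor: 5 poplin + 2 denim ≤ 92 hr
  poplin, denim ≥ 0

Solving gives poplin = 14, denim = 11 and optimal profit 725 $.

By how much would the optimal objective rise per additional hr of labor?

7

Both steam and labor are binding at x*.
Dual feasibility on the basic columns requires 5·y_steam + 5·y_labor = 40, 1·y_steam + 2·y_labor = 15.
Solving: y_steam = 1, y_labor = 7.
Shadow price of labor = 7.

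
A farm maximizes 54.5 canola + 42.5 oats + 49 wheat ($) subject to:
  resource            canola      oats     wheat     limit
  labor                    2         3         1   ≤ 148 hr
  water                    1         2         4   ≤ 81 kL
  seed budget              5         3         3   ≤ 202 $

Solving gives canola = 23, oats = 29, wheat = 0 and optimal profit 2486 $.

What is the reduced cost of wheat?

-7.5

Binding: water and seed budget. Non-binding: labor (15 unused).
Slack constraints have shadow price 0 (complementary slackness).
From A_Bᵀ y = c: 1·y_water + 5·y_seed budget = 54.5; 2·y_water + 3·y_seed budget = 42.5.
Solving: y_water = 7, y_seed budget = 9.5.
Reduced cost of wheat: c₃ − yᵀa₃ = 49 − (7·4 + 9.5·3) = 49 − 56.5 = -7.5.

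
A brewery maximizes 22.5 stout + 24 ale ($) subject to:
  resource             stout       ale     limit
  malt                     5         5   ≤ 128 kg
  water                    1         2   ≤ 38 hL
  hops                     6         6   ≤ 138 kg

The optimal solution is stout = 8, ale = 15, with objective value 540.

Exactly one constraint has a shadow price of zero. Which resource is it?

malt: 115/128 (slack 13)
water: 38/38 (binding)
hops: 138/138 (binding)
By complementary slackness, a constraint with positive slack has shadow price 0 → malt.

malt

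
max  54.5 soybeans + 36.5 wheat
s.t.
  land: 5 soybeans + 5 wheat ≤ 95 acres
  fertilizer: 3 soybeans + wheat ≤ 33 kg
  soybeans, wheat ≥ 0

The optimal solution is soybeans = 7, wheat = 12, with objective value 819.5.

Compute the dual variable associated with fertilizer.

9

At the optimum: land uses 95 of 95 (binding); fertilizer uses 33 of 33 (binding).
From A_Bᵀ y = c: 5·y_land + 3·y_fertilizer = 54.5; 5·y_land + 1·y_fertilizer = 36.5.
This yields shadow prices y_land = 5.5, y_fertilizer = 9.
Shadow price of fertilizer = 9.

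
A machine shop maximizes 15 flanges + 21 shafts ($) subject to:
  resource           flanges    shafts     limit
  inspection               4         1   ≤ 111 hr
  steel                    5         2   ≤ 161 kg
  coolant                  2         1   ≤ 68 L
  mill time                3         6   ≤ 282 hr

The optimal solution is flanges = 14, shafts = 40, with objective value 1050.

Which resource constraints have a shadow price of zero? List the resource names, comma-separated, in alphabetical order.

inspection, steel

inspection: 96/111 (slack 15)
steel: 150/161 (slack 11)
coolant: 68/68 (binding)
mill time: 282/282 (binding)
By complementary slackness, a constraint with positive slack has shadow price 0 → inspection, steel.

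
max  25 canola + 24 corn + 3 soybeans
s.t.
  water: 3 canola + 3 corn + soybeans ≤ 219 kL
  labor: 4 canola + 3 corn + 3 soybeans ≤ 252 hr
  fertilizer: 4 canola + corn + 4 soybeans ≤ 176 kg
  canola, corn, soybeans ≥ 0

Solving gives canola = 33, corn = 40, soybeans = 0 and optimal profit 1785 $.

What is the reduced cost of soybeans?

-7

Check each constraint at x*: water 219/219 (tight); labor 252/252 (tight); fertilizer 172/176 (slack 4).
By complementary slackness, y = 0 for the non-binding constraint.
Dual feasibility on the basic columns requires 3·y_water + 4·y_labor = 25, 3·y_water + 3·y_labor = 24.
→ y_water = 7 and y_labor = 1.
Reduced cost of soybeans: c₃ − yᵀa₃ = 3 − (7·1 + 1·3) = 3 − 10 = -7.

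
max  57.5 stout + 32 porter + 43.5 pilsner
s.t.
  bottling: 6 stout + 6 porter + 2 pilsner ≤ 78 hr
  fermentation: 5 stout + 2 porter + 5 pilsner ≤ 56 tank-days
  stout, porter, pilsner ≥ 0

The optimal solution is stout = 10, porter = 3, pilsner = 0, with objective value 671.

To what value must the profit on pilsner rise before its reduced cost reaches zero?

Check each constraint at x*: bottling 78/78 (tight); fermentation 56/56 (tight).
The binding rows give the dual system: 6·y_bottling + 5·y_fermentation = 57.5 and 6·y_bottling + 2·y_fermentation = 32.
This yields shadow prices y_bottling = 2.5, y_fermentation = 8.5.
pilsner enters the basis when its profit ≥ yᵀa₃ = 2.5·2 + 8.5·5 = 47.5.

47.5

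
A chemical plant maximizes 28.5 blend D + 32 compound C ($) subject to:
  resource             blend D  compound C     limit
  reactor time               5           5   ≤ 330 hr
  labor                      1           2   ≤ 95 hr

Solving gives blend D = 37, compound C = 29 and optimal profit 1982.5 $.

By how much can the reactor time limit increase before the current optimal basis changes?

145

Binding constraints: reactor time, labor. The basis is B = [[5,5],[1,2]] with det 5.
Per unit increase in reactor time, x* moves by d = (0.4, -0.2).
The basis stays optimal until compound C reaches 0; allowable increase = 145 hr.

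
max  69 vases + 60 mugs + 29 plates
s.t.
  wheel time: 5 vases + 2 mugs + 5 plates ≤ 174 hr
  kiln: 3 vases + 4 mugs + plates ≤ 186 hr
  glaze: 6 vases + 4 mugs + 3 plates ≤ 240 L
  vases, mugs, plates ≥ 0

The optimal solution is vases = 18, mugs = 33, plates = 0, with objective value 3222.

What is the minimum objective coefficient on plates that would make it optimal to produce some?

31

Binding: kiln and glaze. Non-binding: wheel time (18 unused).
Since wheel time is not tight, its dual is 0.
From A_Bᵀ y = c: 3·y_kiln + 6·y_glaze = 69; 4·y_kiln + 4·y_glaze = 60.
→ y_kiln = 7 and y_glaze = 8.
plates enters the basis when its profit ≥ yᵀa₃ = 7·1 + 8·3 = 31.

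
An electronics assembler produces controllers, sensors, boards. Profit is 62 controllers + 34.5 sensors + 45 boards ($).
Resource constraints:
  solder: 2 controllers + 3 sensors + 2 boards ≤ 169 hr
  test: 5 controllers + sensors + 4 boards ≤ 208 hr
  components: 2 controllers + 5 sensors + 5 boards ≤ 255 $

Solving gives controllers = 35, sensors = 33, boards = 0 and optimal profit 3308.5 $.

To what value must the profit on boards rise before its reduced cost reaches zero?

Check each constraint at x*: solder 169/169 (tight); test 208/208 (tight); components 235/255 (slack 20).
By complementary slackness, y = 0 for the non-binding constraint.
Dual feasibility on the basic columns requires 2·y_solder + 5·y_test = 62, 3·y_solder + 1·y_test = 34.5.
Solving: y_solder = 8.5, y_test = 9.
boards enters the basis when its profit ≥ yᵀa₃ = 8.5·2 + 9·4 = 53.

53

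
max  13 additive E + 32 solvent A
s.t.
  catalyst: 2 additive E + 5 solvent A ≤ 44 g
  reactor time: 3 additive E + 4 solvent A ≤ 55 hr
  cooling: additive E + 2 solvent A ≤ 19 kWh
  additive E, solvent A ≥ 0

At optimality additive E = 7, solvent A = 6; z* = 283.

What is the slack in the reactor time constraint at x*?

reactor time used = 3·7 + 4·6 = 45; slack = 55 − 45 = 10.

10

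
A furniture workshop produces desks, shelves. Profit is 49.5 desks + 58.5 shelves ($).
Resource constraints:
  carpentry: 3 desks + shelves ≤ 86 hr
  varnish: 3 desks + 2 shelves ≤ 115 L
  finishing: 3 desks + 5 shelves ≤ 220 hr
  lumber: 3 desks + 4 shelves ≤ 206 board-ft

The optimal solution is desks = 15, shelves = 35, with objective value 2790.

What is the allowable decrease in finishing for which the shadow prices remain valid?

18

Binding constraints: varnish, finishing. The basis is B = [[3,2],[3,5]] with det 9.
Per unit decrease in finishing, x* moves by d = (0.2222, -0.3333).
The basis stays optimal until carpentry becomes binding; allowable decrease = 18 hr.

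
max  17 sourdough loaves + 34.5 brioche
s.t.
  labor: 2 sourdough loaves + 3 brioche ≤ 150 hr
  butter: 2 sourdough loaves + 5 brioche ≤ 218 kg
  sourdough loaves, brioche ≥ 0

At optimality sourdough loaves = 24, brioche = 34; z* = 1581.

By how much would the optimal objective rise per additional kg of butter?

Check each constraint at x*: labor 150/150 (tight); butter 218/218 (tight).
From A_Bᵀ y = c: 2·y_labor + 2·y_butter = 17; 3·y_labor + 5·y_butter = 34.5.
→ y_labor = 4 and y_butter = 4.5.
Shadow price of butter = 4.5.

4.5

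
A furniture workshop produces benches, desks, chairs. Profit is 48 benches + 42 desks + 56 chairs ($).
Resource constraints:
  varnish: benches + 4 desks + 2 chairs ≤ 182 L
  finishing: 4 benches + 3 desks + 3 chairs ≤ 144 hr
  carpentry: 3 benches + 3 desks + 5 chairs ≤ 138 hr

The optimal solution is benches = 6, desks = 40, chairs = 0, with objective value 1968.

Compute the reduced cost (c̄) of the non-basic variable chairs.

-2

Binding: finishing and carpentry. Non-binding: varnish (16 unused).
Slack constraints have shadow price 0 (complementary slackness).
From A_Bᵀ y = c: 4·y_finishing + 3·y_carpentry = 48; 3·y_finishing + 3·y_carpentry = 42.
→ y_finishing = 6 and y_carpentry = 8.
Reduced cost of chairs: c₃ − yᵀa₃ = 56 − (6·3 + 8·5) = 56 − 58 = -2.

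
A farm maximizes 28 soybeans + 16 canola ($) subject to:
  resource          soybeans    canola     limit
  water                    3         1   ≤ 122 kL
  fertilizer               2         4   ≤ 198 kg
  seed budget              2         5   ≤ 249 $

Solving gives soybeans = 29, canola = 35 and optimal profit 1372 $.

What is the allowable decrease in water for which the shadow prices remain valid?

Binding constraints: water, fertilizer. The basis is B = [[3,1],[2,4]] with det 10.
Per unit decrease in water, x* moves by d = (-0.4, 0.2).
The basis stays optimal until soybeans reaches 0; allowable decrease = 72.5 kL.

72.5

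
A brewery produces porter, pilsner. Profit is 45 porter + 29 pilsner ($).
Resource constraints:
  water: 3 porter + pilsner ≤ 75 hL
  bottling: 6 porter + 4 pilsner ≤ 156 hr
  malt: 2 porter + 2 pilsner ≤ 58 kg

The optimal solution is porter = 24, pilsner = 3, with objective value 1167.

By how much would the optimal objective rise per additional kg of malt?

Check each constraint at x*: water 75/75 (tight); bottling 156/156 (tight); malt 54/58 (slack 4).
Since malt is not tight, its dual is 0.
Dual feasibility on the basic columns requires 3·y_water + 6·y_bottling = 45, 1·y_water + 4·y_bottling = 29.
This yields shadow prices y_water = 1, y_bottling = 7.
Shadow price of malt = 0.

0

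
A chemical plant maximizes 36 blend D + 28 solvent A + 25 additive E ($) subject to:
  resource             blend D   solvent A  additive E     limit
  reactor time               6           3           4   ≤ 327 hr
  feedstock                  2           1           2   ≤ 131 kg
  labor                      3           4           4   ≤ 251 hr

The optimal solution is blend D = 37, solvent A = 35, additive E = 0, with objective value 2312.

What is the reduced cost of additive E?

-7

Check each constraint at x*: reactor time 327/327 (tight); feedstock 109/131 (slack 22); labor 251/251 (tight).
Since feedstock is not tight, its dual is 0.
From A_Bᵀ y = c: 6·y_reactor time + 3·y_labor = 36; 3·y_reactor time + 4·y_labor = 28.
→ y_reactor time = 4 and y_labor = 4.
Reduced cost of additive E: c₃ − yᵀa₃ = 25 − (4·4 + 4·4) = 25 − 32 = -7.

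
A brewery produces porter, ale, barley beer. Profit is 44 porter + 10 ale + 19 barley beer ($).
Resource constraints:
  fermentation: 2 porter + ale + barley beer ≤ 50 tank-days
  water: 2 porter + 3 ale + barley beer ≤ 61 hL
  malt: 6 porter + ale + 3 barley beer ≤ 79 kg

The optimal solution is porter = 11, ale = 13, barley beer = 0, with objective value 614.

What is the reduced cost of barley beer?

-3

At the optimum: fermentation uses 35 of 50 (slack = 15); water uses 61 of 61 (binding); malt uses 79 of 79 (binding).
By complementary slackness, y = 0 for the non-binding constraint.
Dual feasibility on the basic columns requires 2·y_water + 6·y_malt = 44, 3·y_water + 1·y_malt = 10.
This yields shadow prices y_water = 1, y_malt = 7.
Reduced cost of barley beer: c₃ − yᵀa₃ = 19 − (1·1 + 7·3) = 19 − 22 = -3.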